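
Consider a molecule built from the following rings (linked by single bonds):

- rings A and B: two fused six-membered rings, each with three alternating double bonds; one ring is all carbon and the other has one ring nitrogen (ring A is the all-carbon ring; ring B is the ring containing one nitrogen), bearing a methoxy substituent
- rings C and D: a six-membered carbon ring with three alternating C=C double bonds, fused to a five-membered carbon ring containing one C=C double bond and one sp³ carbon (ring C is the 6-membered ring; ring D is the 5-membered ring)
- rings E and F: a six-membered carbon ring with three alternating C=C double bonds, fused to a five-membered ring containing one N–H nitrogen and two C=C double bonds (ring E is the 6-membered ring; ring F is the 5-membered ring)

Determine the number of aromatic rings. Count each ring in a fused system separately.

Rings A and B form a fused bicyclic system (with one nitrogen) with 10 sp² atoms and 10 π electrons from ring double bonds. 10 = 4(2)+2, so the system is aromatic and both rings count as aromatic (quinoline).
Ring C has a continuous p-orbital overlap around the ring; 3 ring double bonds give 6 π electrons. 6 = 4(1)+2, so ring C is aromatic (benzene ring).
Ring D has one sp³ carbon, so it is not fully conjugated — not aromatic (cyclopentene ring).
Rings E and F form a fused bicyclic system (with one N–H) with 9 sp² atoms and 10 π electrons from ring double bonds plus a heteroatom lone pair. 10 = 4(2)+2, so the system is aromatic and both rings count as aromatic (indole).
Aromatic: A, B, C, E, F. Total: 5.

5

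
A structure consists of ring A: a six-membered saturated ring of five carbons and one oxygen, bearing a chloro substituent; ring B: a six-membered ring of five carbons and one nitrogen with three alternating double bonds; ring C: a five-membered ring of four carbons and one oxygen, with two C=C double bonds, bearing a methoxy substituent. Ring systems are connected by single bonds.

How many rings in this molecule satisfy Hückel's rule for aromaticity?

2

Ring A has only sp³ atoms, so it is not fully conjugated — not aromatic (tetrahydropyran).
Ring B has a continuous p-orbital overlap around the ring; 3 ring double bonds give 6 π electrons. Since 6 = 4n+2 (n=1), ring B is aromatic (pyridine).
Ring C has a continuous p-orbital overlap around the ring; 2 ring double bonds (4 π electrons) plus a heteroatom lone pair (2) give 6 π electrons. That satisfies 4n+2 with n=1, so ring C is aromatic (furan).
Aromatic: B, C. Total: 2.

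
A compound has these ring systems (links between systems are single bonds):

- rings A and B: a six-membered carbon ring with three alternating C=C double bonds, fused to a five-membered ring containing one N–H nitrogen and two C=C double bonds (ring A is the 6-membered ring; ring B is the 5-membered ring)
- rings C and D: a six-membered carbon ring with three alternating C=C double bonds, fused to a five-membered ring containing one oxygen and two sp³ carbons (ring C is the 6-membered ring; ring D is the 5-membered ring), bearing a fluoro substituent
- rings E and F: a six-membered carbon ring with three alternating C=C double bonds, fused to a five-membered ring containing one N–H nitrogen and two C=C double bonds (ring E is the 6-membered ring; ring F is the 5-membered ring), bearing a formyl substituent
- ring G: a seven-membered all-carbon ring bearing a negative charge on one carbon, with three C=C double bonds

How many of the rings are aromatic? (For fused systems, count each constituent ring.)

Rings A and B form a fused bicyclic system (with one N–H) with 9 sp² atoms and 10 π electrons from ring double bonds plus a heteroatom lone pair. 10 = 4(2)+2, so the system is aromatic and both rings count as aromatic (indole).
Ring C is fully conjugated (every ring atom contributes a p orbital); 3 ring double bonds give 6 π electrons. 6 = 4(1)+2, so ring C is aromatic (benzene ring).
Ring D has two sp³ carbons, so it is not fully conjugated — not aromatic (oxolane ring).
Rings E and F form a fused bicyclic system (with one N–H) with 9 sp² atoms and 10 π electrons from ring double bonds plus a heteroatom lone pair. 10 = 4(2)+2, so the system is aromatic and both rings count as aromatic (indole).
Ring G has only sp² ring atoms; a planar conformation would have a fully conjugated π system of 8 electrons. But 8 = 4(2), which is 4n not 4n+2, so ring G is not aromatic (cycloheptatrienyl anion).
Aromatic: A, B, C, E, F. Total: 5.

5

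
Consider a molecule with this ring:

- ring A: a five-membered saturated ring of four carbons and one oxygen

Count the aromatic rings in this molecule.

0

Ring A has only sp³ atoms, so it is not fully conjugated — not aromatic (tetrahydrofuran).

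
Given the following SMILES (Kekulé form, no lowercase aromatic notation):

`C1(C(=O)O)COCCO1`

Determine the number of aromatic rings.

The SMILES encodes a six-membered saturated ring with oxygens at positions 1 and 4.
The 6-membered ring with two oxygens (1,4) has only sp³ atoms, so it is not fully conjugated — not aromatic (1,4-dioxane).

0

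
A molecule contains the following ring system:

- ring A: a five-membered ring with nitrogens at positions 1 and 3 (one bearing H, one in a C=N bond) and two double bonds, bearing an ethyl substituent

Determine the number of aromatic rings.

1

Ring A is planar and fully conjugated; 2 ring double bonds (4 π electrons) plus a heteroatom lone pair (2) give 6 π electrons. 6 = 4(1)+2, so ring A is aromatic (imidazole).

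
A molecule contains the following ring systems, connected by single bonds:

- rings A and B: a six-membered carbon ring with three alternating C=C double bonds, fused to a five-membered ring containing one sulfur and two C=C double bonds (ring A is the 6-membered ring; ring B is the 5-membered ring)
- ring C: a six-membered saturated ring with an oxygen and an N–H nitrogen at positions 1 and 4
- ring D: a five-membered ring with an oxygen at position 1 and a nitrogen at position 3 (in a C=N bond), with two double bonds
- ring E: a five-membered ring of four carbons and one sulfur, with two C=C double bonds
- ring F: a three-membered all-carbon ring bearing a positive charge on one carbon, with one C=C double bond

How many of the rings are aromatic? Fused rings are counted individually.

Rings A and B form a fused bicyclic system (with one sulfur) with 9 sp² atoms and 10 π electrons from ring double bonds plus a heteroatom lone pair. 10 = 4(2)+2, so the system is aromatic and both rings count as aromatic (benzothiophene).
Ring C has only sp³ atoms, so it is not fully conjugated — not aromatic (morpholine).
Ring D is fully conjugated (every ring atom contributes a p orbital); 2 ring double bonds (4 π electrons) plus a heteroatom lone pair (2) give 6 π electrons. That satisfies 4n+2 with n=1, so ring D is aromatic (oxazole).
Ring E is planar and fully conjugated; 2 ring double bonds (4 π electrons) plus a heteroatom lone pair (2) give 6 π electrons. 6 = 4(1)+2, so ring E is aromatic (thiophene).
Ring F is planar and fully conjugated; 1 ring double bond (2 π electrons) plus the carbocation's empty p orbital (0, but keeps the ring conjugated) give 2 π electrons. Since 2 = 4n+2 (n=0), ring F is aromatic (cyclopropenyl cation).
Aromatic: A, B, D, E, F. Total: 5.

5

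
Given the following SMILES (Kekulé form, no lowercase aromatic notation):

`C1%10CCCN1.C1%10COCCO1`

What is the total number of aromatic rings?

0

The SMILES encodes a five-membered saturated ring of four carbons and one N–H nitrogen; a six-membered saturated ring with oxygens at positions 1 and 4.
The 5-membered ring with one N–H has only sp³ atoms, so it is not fully conjugated — not aromatic (pyrrolidine).
The 6-membered ring with two oxygens (1,4) has only sp³ atoms, so it is not fully conjugated — not aromatic (1,4-dioxane).
None of the rings are aromatic. Total: 0.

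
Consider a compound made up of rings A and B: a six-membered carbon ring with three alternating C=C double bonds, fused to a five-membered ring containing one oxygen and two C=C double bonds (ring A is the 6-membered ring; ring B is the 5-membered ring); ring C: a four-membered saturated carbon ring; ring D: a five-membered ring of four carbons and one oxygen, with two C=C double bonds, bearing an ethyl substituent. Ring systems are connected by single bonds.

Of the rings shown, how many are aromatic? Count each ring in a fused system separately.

3

Rings A and B form a fused bicyclic system (with one oxygen) with 9 sp² atoms and 10 π electrons from ring double bonds plus a heteroatom lone pair. 10 = 4(2)+2, so the system is aromatic and both rings count as aromatic (benzofuran).
Ring C has only sp³ atoms, so it is not fully conjugated — not aromatic (cyclobutane).
Ring D is fully conjugated (every ring atom contributes a p orbital); 2 ring double bonds (4 π electrons) plus a heteroatom lone pair (2) give 6 π electrons. That satisfies 4n+2 with n=1, so ring D is aromatic (furan).
Aromatic: A, B, D. Total: 3.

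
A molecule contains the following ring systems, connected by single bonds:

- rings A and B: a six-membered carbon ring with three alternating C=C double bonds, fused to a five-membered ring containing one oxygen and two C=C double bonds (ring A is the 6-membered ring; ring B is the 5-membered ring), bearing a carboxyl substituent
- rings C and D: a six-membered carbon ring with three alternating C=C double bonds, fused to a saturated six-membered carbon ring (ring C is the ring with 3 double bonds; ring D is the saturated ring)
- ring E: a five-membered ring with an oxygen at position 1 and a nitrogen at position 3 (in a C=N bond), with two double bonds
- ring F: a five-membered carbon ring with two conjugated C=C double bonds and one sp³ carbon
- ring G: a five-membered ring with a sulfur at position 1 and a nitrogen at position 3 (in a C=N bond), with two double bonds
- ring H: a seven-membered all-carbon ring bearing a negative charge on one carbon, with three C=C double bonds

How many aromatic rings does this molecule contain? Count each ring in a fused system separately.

5

Rings A and B form a fused bicyclic system (with one oxygen) with 9 sp² atoms and 10 π electrons from ring double bonds plus a heteroatom lone pair. 10 = 4(2)+2, so the system is aromatic and both rings count as aromatic (benzofuran).
Ring C is planar and fully conjugated; 3 ring double bonds give 6 π electrons. That satisfies 4n+2 with n=1, so ring C is aromatic (benzene ring).
Ring D has four sp³ carbons, so it is not fully conjugated — not aromatic (cyclohexane ring).
Ring E is fully conjugated (every ring atom contributes a p orbital); 2 ring double bonds (4 π electrons) plus a heteroatom lone pair (2) give 6 π electrons. 6 = 4(1)+2, so ring E is aromatic (oxazole).
Ring F has one sp³ carbon, so it is not fully conjugated — not aromatic (cyclopentadiene).
Ring G is planar and fully conjugated; 2 ring double bonds (4 π electrons) plus a heteroatom lone pair (2) give 6 π electrons. That satisfies 4n+2 with n=1, so ring G is aromatic (thiazole).
Ring H has only sp² ring atoms; a planar conformation would have a fully conjugated π system of 8 electrons. But 8 = 4(2), which is 4n not 4n+2, so ring H is not aromatic (cycloheptatrienyl anion).
Aromatic: A, B, C, E, G. Total: 5.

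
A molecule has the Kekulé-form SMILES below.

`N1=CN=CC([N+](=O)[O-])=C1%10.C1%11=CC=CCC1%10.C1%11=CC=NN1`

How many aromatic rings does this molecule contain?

The SMILES encodes a six-membered ring with nitrogens at positions 1 and 3 and three alternating double bonds; a six-membered carbon ring with two conjugated C=C double bonds and two sp³ carbons; a five-membered ring with two adjacent nitrogens (one bearing H, one in a double bond) and two double bonds.
The 6-membered ring with two nitrogens (1,3) has a continuous p-orbital overlap around the ring; 3 ring double bonds give 6 π electrons. That satisfies 4n+2 with n=1, so it is aromatic (pyrimidine).
The 6-membered ring has two sp³ carbons, so it is not fully conjugated — not aromatic (1,3-cyclohexadiene).
The 5-membered ring with two adjacent nitrogens (one N–H, one =N–) has a continuous p-orbital overlap around the ring; 2 ring double bonds (4 π electrons) plus a heteroatom lone pair (2) give 6 π electrons. That satisfies 4n+2 with n=1, so it is aromatic (pyrazole).
2 of the 3 rings are aromatic. Total: 2.

2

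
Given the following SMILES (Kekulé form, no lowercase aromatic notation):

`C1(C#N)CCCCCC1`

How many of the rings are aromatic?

0

The SMILES encodes a seven-membered saturated carbon ring.
The 7-membered ring has only sp³ atoms, so it is not fully conjugated — not aromatic (cycloheptane).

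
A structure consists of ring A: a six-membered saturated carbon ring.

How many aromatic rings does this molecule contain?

Ring A has only sp³ atoms, so it is not fully conjugated — not aromatic (cyclohexane).

0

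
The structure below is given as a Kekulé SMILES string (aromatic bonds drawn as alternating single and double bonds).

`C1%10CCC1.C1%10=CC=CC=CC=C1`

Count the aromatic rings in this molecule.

The SMILES encodes a four-membered saturated carbon ring; an eight-membered carbon ring with four alternating C=C double bonds.
The 4-membered ring has only sp³ atoms, so it is not fully conjugated — not aromatic (cyclobutane).
The 8-membered ring has only sp² ring atoms; a planar conformation would have a fully conjugated π system of 8 electrons. But 8 = 4(2), which is 4n not 4n+2, so it is not aromatic (cyclooctatetraene) — cyclooctatetraene distorts into a non-planar tub to avoid antiaromaticity.
None of the rings are aromatic. Total: 0.

0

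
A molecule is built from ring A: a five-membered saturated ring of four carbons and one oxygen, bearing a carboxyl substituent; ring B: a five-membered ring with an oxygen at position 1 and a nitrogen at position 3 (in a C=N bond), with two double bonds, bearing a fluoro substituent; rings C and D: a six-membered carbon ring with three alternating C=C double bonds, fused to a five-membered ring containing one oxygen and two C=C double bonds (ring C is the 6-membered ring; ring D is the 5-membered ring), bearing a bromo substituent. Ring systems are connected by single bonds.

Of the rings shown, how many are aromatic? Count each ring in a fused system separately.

3

Ring A has only sp³ atoms, so it is not fully conjugated — not aromatic (tetrahydrofuran).
Ring B is planar and fully conjugated; 2 ring double bonds (4 π electrons) plus a heteroatom lone pair (2) give 6 π electrons. 6 = 4(1)+2, so ring B is aromatic (oxazole).
Rings C and D form a fused bicyclic system (with one oxygen) with 9 sp² atoms and 10 π electrons from ring double bonds plus a heteroatom lone pair. 10 = 4(2)+2, so the system is aromatic and both rings count as aromatic (benzofuran).
Aromatic: B, C, D. Total: 3.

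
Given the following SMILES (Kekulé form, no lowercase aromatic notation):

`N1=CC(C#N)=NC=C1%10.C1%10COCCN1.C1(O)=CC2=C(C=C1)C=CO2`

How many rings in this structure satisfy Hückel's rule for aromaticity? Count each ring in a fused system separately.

The SMILES encodes a six-membered ring with nitrogens at positions 1 and 4 and three alternating double bonds; a six-membered saturated ring with an oxygen and an N–H nitrogen at positions 1 and 4; a six-membered carbon ring with three alternating C=C double bonds, fused to a five-membered ring containing one oxygen and two C=C double bonds.
The 6-membered ring with two nitrogens (1,4) is fully conjugated (every ring atom contributes a p orbital); 3 ring double bonds give 6 π electrons. Since 6 = 4n+2 (n=1), it is aromatic (pyrazine).
The 6-membered ring with one oxygen and one N–H (1,4) has only sp³ atoms, so it is not fully conjugated — not aromatic (morpholine).
The fused 6/5-membered bicyclic (with one oxygen) is a single π system with 9 sp² atoms and 10 π electrons from ring double bonds plus a heteroatom lone pair. 10 = 4(2)+2, so the system is aromatic and both rings count as aromatic (benzofuran).
3 of the 4 rings are aromatic. Total: 3.

3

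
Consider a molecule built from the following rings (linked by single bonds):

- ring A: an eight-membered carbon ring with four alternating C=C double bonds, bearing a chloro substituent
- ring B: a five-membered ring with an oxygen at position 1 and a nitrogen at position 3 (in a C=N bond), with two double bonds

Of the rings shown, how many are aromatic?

1

Ring A has only sp² ring atoms; a planar conformation would have a fully conjugated π system of 8 electrons. But 8 = 4(2), which is 4n not 4n+2, so ring A is not aromatic (cyclooctatetraene) — cyclooctatetraene distorts into a non-planar tub to avoid antiaromaticity.
Ring B has a continuous p-orbital overlap around the ring; 2 ring double bonds (4 π electrons) plus a heteroatom lone pair (2) give 6 π electrons. Since 6 = 4n+2 (n=1), ring B is aromatic (oxazole).
Aromatic: B. Total: 1.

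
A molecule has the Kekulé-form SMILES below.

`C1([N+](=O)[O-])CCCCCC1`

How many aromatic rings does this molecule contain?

0

The SMILES encodes a seven-membered saturated carbon ring.
The 7-membered ring has only sp³ atoms, so it is not fully conjugated — not aromatic (cycloheptane).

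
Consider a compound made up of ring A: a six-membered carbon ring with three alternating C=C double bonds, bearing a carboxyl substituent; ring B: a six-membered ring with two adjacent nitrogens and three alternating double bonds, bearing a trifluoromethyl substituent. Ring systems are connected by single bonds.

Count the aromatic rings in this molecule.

Ring A has a continuous p-orbital overlap around the ring; 3 ring double bonds give 6 π electrons. Since 6 = 4n+2 (n=1), ring A is aromatic (benzene).
Ring B is planar and fully conjugated; 3 ring double bonds give 6 π electrons. 6 = 4(1)+2, so ring B is aromatic (pyridazine).
Aromatic: A, B. Total: 2.

2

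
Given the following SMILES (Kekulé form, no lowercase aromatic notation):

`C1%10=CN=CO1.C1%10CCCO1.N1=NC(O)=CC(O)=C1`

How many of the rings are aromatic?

2

The SMILES encodes a five-membered ring with an oxygen at position 1 and a nitrogen at position 3 (in a C=N bond), with two double bonds; a five-membered saturated ring of four carbons and one oxygen; a six-membered ring with two adjacent nitrogens and three alternating double bonds.
The 5-membered ring with one oxygen and one =N– has a continuous p-orbital overlap around the ring; 2 ring double bonds (4 π electrons) plus a heteroatom lone pair (2) give 6 π electrons. Since 6 = 4n+2 (n=1), it is aromatic (oxazole).
The 5-membered ring with one oxygen has only sp³ atoms, so it is not fully conjugated — not aromatic (tetrahydrofuran).
The 6-membered ring with two nitrogens (1,2) is planar and fully conjugated; 3 ring double bonds give 6 π electrons. That satisfies 4n+2 with n=1, so it is aromatic (pyridazine).
2 of the 3 rings are aromatic. Total: 2.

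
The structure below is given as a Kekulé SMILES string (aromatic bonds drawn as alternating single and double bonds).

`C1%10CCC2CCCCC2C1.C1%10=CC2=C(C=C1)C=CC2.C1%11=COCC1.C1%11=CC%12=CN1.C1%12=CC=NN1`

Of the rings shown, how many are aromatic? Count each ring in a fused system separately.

3

The SMILES encodes two fused six-membered saturated carbon rings; a six-membered carbon ring with three alternating C=C double bonds, fused to a five-membered carbon ring containing one C=C double bond and one sp³ carbon; a five-membered ring of four carbons and one oxygen, with one C=C double bond and two sp³ carbons; a five-membered ring of four carbons and one nitrogen bearing a hydrogen, with two C=C double bonds; a five-membered ring with two adjacent nitrogens (one bearing H, one in a double bond) and two double bonds.
The 6-membered ring has only sp³ atoms, so it is not fully conjugated — not aromatic (cyclohexane ring).
The second 6-membered ring has only sp³ atoms, so it is not fully conjugated — not aromatic (cyclohexane ring).
The third 6-membered ring is fully conjugated (every ring atom contributes a p orbital); 3 ring double bonds give 6 π electrons. 6 = 4(1)+2, so it is aromatic (benzene ring).
The 5-membered ring has one sp³ carbon, so it is not fully conjugated — not aromatic (cyclopentene ring).
The 5-membered ring with one oxygen has two sp³ carbons, so it is not fully conjugated — not aromatic (2,3-dihydrofuran).
The 5-membered ring with one N–H has a continuous p-orbital overlap around the ring; 2 ring double bonds (4 π electrons) plus a heteroatom lone pair (2) give 6 π electrons. 6 = 4(1)+2, so it is aromatic (pyrrole).
The 5-membered ring with two adjacent nitrogens (one N–H, one =N–) has a continuous p-orbital overlap around the ring; 2 ring double bonds (4 π electrons) plus a heteroatom lone pair (2) give 6 π electrons. That satisfies 4n+2 with n=1, so it is aromatic (pyrazole).
3 of the 7 rings are aromatic. Total: 3.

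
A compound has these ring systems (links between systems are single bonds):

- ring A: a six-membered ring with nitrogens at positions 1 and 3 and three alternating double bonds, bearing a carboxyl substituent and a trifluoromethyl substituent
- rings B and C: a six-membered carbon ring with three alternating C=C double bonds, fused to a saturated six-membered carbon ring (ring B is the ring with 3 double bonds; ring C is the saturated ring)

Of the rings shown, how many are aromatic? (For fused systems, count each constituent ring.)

2

Ring A has a continuous p-orbital overlap around the ring; 3 ring double bonds give 6 π electrons. 6 = 4(1)+2, so ring A is aromatic (pyrimidine).
Ring B is planar and fully conjugated; 3 ring double bonds give 6 π electrons. 6 = 4(1)+2, so ring B is aromatic (benzene ring).
Ring C has four sp³ carbons, so it is not fully conjugated — not aromatic (cyclohexane ring).
Aromatic: A, B. Total: 2.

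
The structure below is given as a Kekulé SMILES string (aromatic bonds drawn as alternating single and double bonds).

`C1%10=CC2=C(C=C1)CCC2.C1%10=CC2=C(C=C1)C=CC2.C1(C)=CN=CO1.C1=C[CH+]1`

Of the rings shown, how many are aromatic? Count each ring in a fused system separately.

The SMILES encodes a six-membered carbon ring with three alternating C=C double bonds, fused to a saturated five-membered carbon ring; a six-membered carbon ring with three alternating C=C double bonds, fused to a five-membered carbon ring containing one C=C double bond and one sp³ carbon; a five-membered ring with an oxygen at position 1 and a nitrogen at position 3 (in a C=N bond), with two double bonds; a three-membered all-carbon ring bearing a positive charge on one carbon, with one C=C double bond.
The 6-membered ring is planar and fully conjugated; 3 ring double bonds give 6 π electrons. Since 6 = 4n+2 (n=1), it is aromatic (benzene ring).
The 5-membered ring has three sp³ carbons, so it is not fully conjugated — not aromatic (cyclopentane ring).
The second 6-membered ring is planar and fully conjugated; 3 ring double bonds give 6 π electrons. That satisfies 4n+2 with n=1, so it is aromatic (benzene ring).
The second 5-membered ring has one sp³ carbon, so it is not fully conjugated — not aromatic (cyclopentene ring).
The 5-membered ring with one oxygen and one =N– is fully conjugated (every ring atom contributes a p orbital); 2 ring double bonds (4 π electrons) plus a heteroatom lone pair (2) give 6 π electrons. That satisfies 4n+2 with n=1, so it is aromatic (oxazole).
The 3-membered ring is planar and fully conjugated; 1 ring double bond (2 π electrons) plus the carbocation's empty p orbital (0, but keeps the ring conjugated) give 2 π electrons. 2 = 4(0)+2, so it is aromatic (cyclopropenyl cation).
4 of the 6 rings are aromatic. Total: 4.

4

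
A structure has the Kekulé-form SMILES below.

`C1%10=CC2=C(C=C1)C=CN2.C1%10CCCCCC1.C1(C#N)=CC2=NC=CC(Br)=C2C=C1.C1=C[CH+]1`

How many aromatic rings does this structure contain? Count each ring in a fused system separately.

The SMILES encodes a six-membered carbon ring with three alternating C=C double bonds, fused to a five-membered ring containing one N–H nitrogen and two C=C double bonds; a seven-membered saturated carbon ring; two fused six-membered rings, each with three alternating double bonds; one ring is all carbon and the other has one ring nitrogen; a three-membered all-carbon ring bearing a positive charge on one carbon, with one C=C double bond.
The fused 6/5-membered bicyclic (with one N–H) is a single π system with 9 sp² atoms and 10 π electrons from ring double bonds plus a heteroatom lone pair. 10 = 4(2)+2, so the system is aromatic and both rings count as aromatic (indole).
The 7-membered ring has only sp³ atoms, so it is not fully conjugated — not aromatic (cycloheptane).
The fused 6/6-membered bicyclic (with one nitrogen) is a single π system with 10 sp² atoms and 10 π electrons from ring double bonds. 10 = 4(2)+2, so the system is aromatic and both rings count as aromatic (quinoline).
The 3-membered ring is planar and fully conjugated; 1 ring double bond (2 π electrons) plus the carbocation's empty p orbital (0, but keeps the ring conjugated) give 2 π electrons. 2 = 4(0)+2, so it is aromatic (cyclopropenyl cation).
5 of the 6 rings are aromatic. Total: 5.

5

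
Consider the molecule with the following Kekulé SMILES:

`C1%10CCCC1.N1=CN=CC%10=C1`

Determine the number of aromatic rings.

The SMILES encodes a five-membered saturated carbon ring; a six-membered ring with nitrogens at positions 1 and 3 and three alternating double bonds.
The 5-membered ring has only sp³ atoms, so it is not fully conjugated — not aromatic (cyclopentane).
The 6-membered ring with two nitrogens (1,3) is planar and fully conjugated; 3 ring double bonds give 6 π electrons. 6 = 4(1)+2, so it is aromatic (pyrimidine).
1 of the 2 rings is aromatic. Total: 1.

1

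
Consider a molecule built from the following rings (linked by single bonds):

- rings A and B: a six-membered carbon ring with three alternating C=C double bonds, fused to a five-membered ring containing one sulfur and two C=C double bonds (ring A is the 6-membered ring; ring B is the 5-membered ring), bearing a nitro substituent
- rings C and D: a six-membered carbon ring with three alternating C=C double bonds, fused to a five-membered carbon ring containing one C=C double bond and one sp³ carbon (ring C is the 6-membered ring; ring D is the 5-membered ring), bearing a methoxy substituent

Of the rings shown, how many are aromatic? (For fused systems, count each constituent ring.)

Rings A and B form a fused bicyclic system (with one sulfur) with 9 sp² atoms and 10 π electrons from ring double bonds plus a heteroatom lone pair. 10 = 4(2)+2, so the system is aromatic and both rings count as aromatic (benzothiophene).
Ring C is planar and fully conjugated; 3 ring double bonds give 6 π electrons. 6 = 4(1)+2, so ring C is aromatic (benzene ring).
Ring D has one sp³ carbon, so it is not fully conjugated — not aromatic (cyclopentene ring).
Aromatic: A, B, C. Total: 3.

3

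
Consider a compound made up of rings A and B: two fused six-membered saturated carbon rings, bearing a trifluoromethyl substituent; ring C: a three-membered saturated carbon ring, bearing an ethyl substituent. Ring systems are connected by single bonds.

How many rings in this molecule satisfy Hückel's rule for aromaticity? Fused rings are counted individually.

Ring A has only sp³ atoms, so it is not fully conjugated — not aromatic (cyclohexane ring).
Ring B has only sp³ atoms, so it is not fully conjugated — not aromatic (cyclohexane ring).
Ring C has only sp³ atoms, so it is not fully conjugated — not aromatic (cyclopropane).
No ring is aromatic. Total: 0.

0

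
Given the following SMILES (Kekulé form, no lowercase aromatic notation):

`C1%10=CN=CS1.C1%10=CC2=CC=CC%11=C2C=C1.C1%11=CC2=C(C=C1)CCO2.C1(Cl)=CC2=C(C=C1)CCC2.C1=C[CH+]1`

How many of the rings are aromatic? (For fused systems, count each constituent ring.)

The SMILES encodes a five-membered ring with a sulfur at position 1 and a nitrogen at position 3 (in a C=N bond), with two double bonds; two fused six-membered carbon rings, each with three alternating C=C double bonds; a six-membered carbon ring with three alternating C=C double bonds, fused to a five-membered ring containing one oxygen and two sp³ carbons; a six-membered carbon ring with three alternating C=C double bonds, fused to a saturated five-membered carbon ring; a three-membered all-carbon ring bearing a positive charge on one carbon, with one C=C double bond.
The 5-membered ring with one sulfur and one =N– is planar and fully conjugated; 2 ring double bonds (4 π electrons) plus a heteroatom lone pair (2) give 6 π electrons. 6 = 4(1)+2, so it is aromatic (thiazole).
The fused 6/6-membered bicyclic is a single π system with 10 sp² atoms and 10 π electrons from ring double bonds. 10 = 4(2)+2, so the system is aromatic and both rings count as aromatic (naphthalene).
The 6-membered ring has a continuous p-orbital overlap around the ring; 3 ring double bonds give 6 π electrons. Since 6 = 4n+2 (n=1), it is aromatic (benzene ring).
The 5-membered ring with one oxygen has two sp³ carbons, so it is not fully conjugated — not aromatic (oxolane ring).
The second 6-membered ring is fully conjugated (every ring atom contributes a p orbital); 3 ring double bonds give 6 π electrons. That satisfies 4n+2 with n=1, so it is aromatic (benzene ring).
The 5-membered ring has three sp³ carbons, so it is not fully conjugated — not aromatic (cyclopentane ring).
The 3-membered ring has a continuous p-orbital overlap around the ring; 1 ring double bond (2 π electrons) plus the carbocation's empty p orbital (0, but keeps the ring conjugated) give 2 π electrons. 2 = 4(0)+2, so it is aromatic (cyclopropenyl cation).
6 of the 8 rings are aromatic. Total: 6.

6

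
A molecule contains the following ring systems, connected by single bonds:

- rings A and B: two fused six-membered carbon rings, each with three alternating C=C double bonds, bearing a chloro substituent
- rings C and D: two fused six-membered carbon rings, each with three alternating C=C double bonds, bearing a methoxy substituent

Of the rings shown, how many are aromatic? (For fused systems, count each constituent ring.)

4

Rings A and B form a fused bicyclic system with 10 sp² atoms and 10 π electrons from ring double bonds. 10 = 4(2)+2, so the system is aromatic and both rings count as aromatic (naphthalene).
Rings C and D form a fused bicyclic system with 10 sp² atoms and 10 π electrons from ring double bonds. 10 = 4(2)+2, so the system is aromatic and both rings count as aromatic (naphthalene).
Aromatic: A, B, C, D. Total: 4.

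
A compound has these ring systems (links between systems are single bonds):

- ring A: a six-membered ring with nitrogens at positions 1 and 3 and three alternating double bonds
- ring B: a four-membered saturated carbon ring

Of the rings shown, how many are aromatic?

Ring A is planar and fully conjugated; 3 ring double bonds give 6 π electrons. 6 = 4(1)+2, so ring A is aromatic (pyrimidine).
Ring B has only sp³ atoms, so it is not fully conjugated — not aromatic (cyclobutane).
Aromatic: A. Total: 1.

1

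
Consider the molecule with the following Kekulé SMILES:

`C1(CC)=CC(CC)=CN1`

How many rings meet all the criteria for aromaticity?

1

The SMILES encodes a five-membered ring of four carbons and one nitrogen bearing a hydrogen, with two C=C double bonds.
The 5-membered ring with one N–H is planar and fully conjugated; 2 ring double bonds (4 π electrons) plus a heteroatom lone pair (2) give 6 π electrons. 6 = 4(1)+2, so it is aromatic (pyrrole).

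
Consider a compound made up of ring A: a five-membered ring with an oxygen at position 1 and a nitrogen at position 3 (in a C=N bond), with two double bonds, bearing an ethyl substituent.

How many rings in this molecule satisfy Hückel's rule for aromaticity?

1

Ring A is fully conjugated (every ring atom contributes a p orbital); 2 ring double bonds (4 π electrons) plus a heteroatom lone pair (2) give 6 π electrons. Since 6 = 4n+2 (n=1), ring A is aromatic (oxazole).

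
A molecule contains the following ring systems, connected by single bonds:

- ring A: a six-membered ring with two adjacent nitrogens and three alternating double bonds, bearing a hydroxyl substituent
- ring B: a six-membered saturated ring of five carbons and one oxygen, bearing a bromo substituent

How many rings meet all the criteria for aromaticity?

1

Ring A is fully conjugated (every ring atom contributes a p orbital); 3 ring double bonds give 6 π electrons. Since 6 = 4n+2 (n=1), ring A is aromatic (pyridazine).
Ring B has only sp³ atoms, so it is not fully conjugated — not aromatic (tetrahydropyran).
Aromatic: A. Total: 1.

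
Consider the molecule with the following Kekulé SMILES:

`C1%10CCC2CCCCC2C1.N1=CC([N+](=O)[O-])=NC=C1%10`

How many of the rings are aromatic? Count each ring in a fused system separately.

1

The SMILES encodes two fused six-membered saturated carbon rings; a six-membered ring with nitrogens at positions 1 and 4 and three alternating double bonds.
The 6-membered ring has only sp³ atoms, so it is not fully conjugated — not aromatic (cyclohexane ring).
The second 6-membered ring has only sp³ atoms, so it is not fully conjugated — not aromatic (cyclohexane ring).
The 6-membered ring with two nitrogens (1,4) is planar and fully conjugated; 3 ring double bonds give 6 π electrons. Since 6 = 4n+2 (n=1), it is aromatic (pyrazine).
1 of the 3 rings is aromatic. Total: 1.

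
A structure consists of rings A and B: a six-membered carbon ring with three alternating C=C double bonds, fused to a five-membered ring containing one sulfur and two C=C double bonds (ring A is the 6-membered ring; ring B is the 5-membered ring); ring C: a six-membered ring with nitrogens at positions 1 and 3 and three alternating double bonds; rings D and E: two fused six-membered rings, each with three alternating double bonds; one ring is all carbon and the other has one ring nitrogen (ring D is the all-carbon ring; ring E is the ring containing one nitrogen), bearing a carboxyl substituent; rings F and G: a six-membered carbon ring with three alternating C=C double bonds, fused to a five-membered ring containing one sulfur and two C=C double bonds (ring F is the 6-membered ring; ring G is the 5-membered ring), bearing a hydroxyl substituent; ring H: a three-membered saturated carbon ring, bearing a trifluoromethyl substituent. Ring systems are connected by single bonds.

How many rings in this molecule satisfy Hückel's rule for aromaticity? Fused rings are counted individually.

7

Rings A and B form a fused bicyclic system (with one sulfur) with 9 sp² atoms and 10 π electrons from ring double bonds plus a heteroatom lone pair. 10 = 4(2)+2, so the system is aromatic and both rings count as aromatic (benzothiophene).
Ring C is fully conjugated (every ring atom contributes a p orbital); 3 ring double bonds give 6 π electrons. That satisfies 4n+2 with n=1, so ring C is aromatic (pyrimidine).
Rings D and E form a fused bicyclic system (with one nitrogen) with 10 sp² atoms and 10 π electrons from ring double bonds. 10 = 4(2)+2, so the system is aromatic and both rings count as aromatic (quinoline).
Rings F and G form a fused bicyclic system (with one sulfur) with 9 sp² atoms and 10 π electrons from ring double bonds plus a heteroatom lone pair. 10 = 4(2)+2, so the system is aromatic and both rings count as aromatic (benzothiophene).
Ring H has only sp³ atoms, so it is not fully conjugated — not aromatic (cyclopropane).
Aromatic: A, B, C, D, E, F, G. Total: 7.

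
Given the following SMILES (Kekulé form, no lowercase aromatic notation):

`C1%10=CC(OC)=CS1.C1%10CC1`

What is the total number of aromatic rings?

The SMILES encodes a five-membered ring of four carbons and one sulfur, with two C=C double bonds; a three-membered saturated carbon ring.
The 5-membered ring with one sulfur is planar and fully conjugated; 2 ring double bonds (4 π electrons) plus a heteroatom lone pair (2) give 6 π electrons. That satisfies 4n+2 with n=1, so it is aromatic (thiophene).
The 3-membered ring has only sp³ atoms, so it is not fully conjugated — not aromatic (cyclopropane).
1 of the 2 rings is aromatic. Total: 1.

1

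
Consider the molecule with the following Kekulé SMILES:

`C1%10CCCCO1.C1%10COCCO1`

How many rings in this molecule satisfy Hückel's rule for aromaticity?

The SMILES encodes a six-membered saturated ring of five carbons and one oxygen; a six-membered saturated ring with oxygens at positions 1 and 4.
The 6-membered ring with one oxygen has only sp³ atoms, so it is not fully conjugated — not aromatic (tetrahydropyran).
The 6-membered ring with two oxygens (1,4) has only sp³ atoms, so it is not fully conjugated — not aromatic (1,4-dioxane).
None of the rings are aromatic. Total: 0.

0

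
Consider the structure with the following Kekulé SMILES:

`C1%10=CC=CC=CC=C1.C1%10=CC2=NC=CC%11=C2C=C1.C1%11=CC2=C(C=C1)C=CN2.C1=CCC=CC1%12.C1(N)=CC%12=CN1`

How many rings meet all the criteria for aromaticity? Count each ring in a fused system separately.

5

The SMILES encodes an eight-membered carbon ring with four alternating C=C double bonds; two fused six-membered rings, each with three alternating double bonds; one ring is all carbon and the other has one ring nitrogen; a six-membered carbon ring with three alternating C=C double bonds, fused to a five-membered ring containing one N–H nitrogen and two C=C double bonds; a six-membered carbon ring with two isolated C=C double bonds and two sp³ carbons; a five-membered ring of four carbons and one nitrogen bearing a hydrogen, with two C=C double bonds.
The 8-membered ring has only sp² ring atoms; a planar conformation would have a fully conjugated π system of 8 electrons. But 8 = 4(2), which is 4n not 4n+2, so it is not aromatic (cyclooctatetraene) — cyclooctatetraene distorts into a non-planar tub to avoid antiaromaticity.
The fused 6/6-membered bicyclic (with one nitrogen) is a single π system with 10 sp² atoms and 10 π electrons from ring double bonds. 10 = 4(2)+2, so the system is aromatic and both rings count as aromatic (quinoline).
The fused 6/5-membered bicyclic (with one N–H) is a single π system with 9 sp² atoms and 10 π electrons from ring double bonds plus a heteroatom lone pair. 10 = 4(2)+2, so the system is aromatic and both rings count as aromatic (indole).
The 6-membered ring has two sp³ carbons, so it is not fully conjugated — not aromatic (1,4-cyclohexadiene).
The 5-membered ring with one N–H has a continuous p-orbital overlap around the ring; 2 ring double bonds (4 π electrons) plus a heteroatom lone pair (2) give 6 π electrons. 6 = 4(1)+2, so it is aromatic (pyrrole).
5 of the 7 rings are aromatic. Total: 5.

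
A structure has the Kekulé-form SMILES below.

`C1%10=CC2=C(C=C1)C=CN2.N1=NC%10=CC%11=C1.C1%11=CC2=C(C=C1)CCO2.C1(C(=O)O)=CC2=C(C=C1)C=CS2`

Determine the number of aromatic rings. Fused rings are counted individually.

6

The SMILES encodes a six-membered carbon ring with three alternating C=C double bonds, fused to a five-membered ring containing one N–H nitrogen and two C=C double bonds; a six-membered ring with two adjacent nitrogens and three alternating double bonds; a six-membered carbon ring with three alternating C=C double bonds, fused to a five-membered ring containing one oxygen and two sp³ carbons; a six-membered carbon ring with three alternating C=C double bonds, fused to a five-membered ring containing one sulfur and two C=C double bonds.
The fused 6/5-membered bicyclic (with one N–H) is a single π system with 9 sp² atoms and 10 π electrons from ring double bonds plus a heteroatom lone pair. 10 = 4(2)+2, so the system is aromatic and both rings count as aromatic (indole).
The 6-membered ring with two nitrogens (1,2) has a continuous p-orbital overlap around the ring; 3 ring double bonds give 6 π electrons. 6 = 4(1)+2, so it is aromatic (pyridazine).
The 6-membered ring has a continuous p-orbital overlap around the ring; 3 ring double bonds give 6 π electrons. That satisfies 4n+2 with n=1, so it is aromatic (benzene ring).
The 5-membered ring with one oxygen has two sp³ carbons, so it is not fully conjugated — not aromatic (oxolane ring).
The fused 6/5-membered bicyclic (with one sulfur) is a single π system with 9 sp² atoms and 10 π electrons from ring double bonds plus a heteroatom lone pair. 10 = 4(2)+2, so the system is aromatic and both rings count as aromatic (benzothiophene).
6 of the 7 rings are aromatic. Total: 6.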